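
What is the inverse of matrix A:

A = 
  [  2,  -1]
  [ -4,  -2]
det(A) = (2)(-2) - (-1)(-4) = -8
For a 2×2 matrix, A⁻¹ = (1/det(A)) · [[d, -b], [-c, a]]
    = (-1/8) · [[-2, 1], [4, 2]]

A⁻¹ = 
  [ 1/4, -1/8]
  [-1/2, -1/4]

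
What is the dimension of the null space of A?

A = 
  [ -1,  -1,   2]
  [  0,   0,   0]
nullity(A) = 2

Row reduce:
(no row operations needed)
REF = 
  [ -1,  -1,   2]
  [  0,   0,   0]
Pivot columns: 1 → 1 pivot.
rank(A) = 1, so nullity(A) = 3 - 1 = 2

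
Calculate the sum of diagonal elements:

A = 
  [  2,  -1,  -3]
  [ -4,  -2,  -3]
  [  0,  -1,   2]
2

tr(A) = 2 + -2 + 2 = 2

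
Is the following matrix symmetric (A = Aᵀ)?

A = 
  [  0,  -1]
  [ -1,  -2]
Yes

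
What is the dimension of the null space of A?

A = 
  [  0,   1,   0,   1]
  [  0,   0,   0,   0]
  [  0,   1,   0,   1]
nullity(A) = 3

Row reduce:
R3 → R3 - (1)·R1
REF = 
  [  0,   1,   0,   1]
  [  0,   0,   0,   0]
  [  0,   0,   0,   0]
Pivot columns: 2 → 1 pivot.
rank(A) = 1, so nullity(A) = 4 - 1 = 3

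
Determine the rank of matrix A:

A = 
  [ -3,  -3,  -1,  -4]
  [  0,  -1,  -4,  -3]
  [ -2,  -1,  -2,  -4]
Row reduce:
R3 → R3 - (2/3)·R1
R3 → R3 + (1)·R2
REF = 
  [   -3,    -3,    -1,    -4]
  [    0,    -1,    -4,    -3]
  [    0,     0, -16/3, -13/3]
Pivot columns: 1, 2, 3 → 3 pivots.

rank(A) = 3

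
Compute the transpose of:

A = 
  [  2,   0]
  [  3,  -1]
Aᵀ = 
  [  2,   3]
  [  0,  -1]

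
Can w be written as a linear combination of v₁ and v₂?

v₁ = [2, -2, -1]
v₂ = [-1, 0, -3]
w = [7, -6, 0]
Yes

Form the augmented matrix and row-reduce:
[v₁|v₂|w] = 
  [  2,  -1,   7]
  [ -2,   0,  -6]
  [ -1,  -3,   0]
R2 → R2 + (1)·R1
R3 → R3 + (1/2)·R1
R3 → R3 - (7/2)·R2
REF = 
  [  2,  -1,   7]
  [  0,  -1,   1]
  [  0,   0,   0]

No row of the form [0 0 | nonzero], so the system is consistent. Back-substitution gives c₁ = 3, c₂ = -1: w = (3)·v₁ + (-1)·v₂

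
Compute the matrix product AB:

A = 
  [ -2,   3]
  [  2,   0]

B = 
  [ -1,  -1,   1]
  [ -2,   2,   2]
AB = 
  [ -4,   8,   4]
  [ -2,  -2,   2]

A is 2×2 and B is 2×3, so AB is 2×3. Each entry is (row of A)·(column of B):
AB[1,1] = (-2)(-1) + (3)(-2) = -4
AB[1,2] = (-2)(-1) + (3)(2) = 8
AB[1,3] = (-2)(1) + (3)(2) = 4
AB[2,1] = (2)(-1) + (0)(-2) = -2
AB[2,2] = (2)(-1) + (0)(2) = -2
AB[2,3] = (2)(1) + (0)(2) = 2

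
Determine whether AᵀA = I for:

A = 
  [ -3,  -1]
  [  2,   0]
No

AᵀA = 
  [ 13,   3]
  [  3,   1]
≠ I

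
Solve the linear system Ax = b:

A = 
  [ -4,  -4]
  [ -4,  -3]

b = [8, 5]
x = [1, -3]

Row reduce the augmented matrix [A|b]:
R2 → R2 - (1)·R1
REF = 
  [ -4,  -4,   8]
  [  0,   1,  -3]

Back-substitution:
x₂ = (-3) / 1 = -3
x₁ = (8 - (-4)(-3)) / (-4) = 1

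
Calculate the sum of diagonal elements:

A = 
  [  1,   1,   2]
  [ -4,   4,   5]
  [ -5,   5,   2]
7

tr(A) = 1 + 4 + 2 = 7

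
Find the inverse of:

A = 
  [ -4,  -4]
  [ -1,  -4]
det(A) = (-4)(-4) - (-4)(-1) = 12
For a 2×2 matrix, A⁻¹ = (1/det(A)) · [[d, -b], [-c, a]]
    = (1/12) · [[-4, 4], [1, -4]]

A⁻¹ = 
  [-1/3,  1/3]
  [1/12, -1/3]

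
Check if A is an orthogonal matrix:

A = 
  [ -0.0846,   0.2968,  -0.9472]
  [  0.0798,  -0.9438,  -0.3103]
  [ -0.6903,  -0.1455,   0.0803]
No

AᵀA = 
  [  0.4900,   0,  -0.0001]
  [  0,   1,   0]
  [ -0.0001,   0,   0.9999]
≠ I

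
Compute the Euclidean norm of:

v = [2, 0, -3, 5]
6.164

||v||₂ = √((2)² + (0)² + (-3)² + (5)²) = √38 = 6.164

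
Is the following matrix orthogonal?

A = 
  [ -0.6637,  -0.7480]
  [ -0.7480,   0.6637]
Yes

AᵀA = 
  [  1,   0]
  [  0,   1]
≈ I (equal to I up to the 4-dp rounding of the entries)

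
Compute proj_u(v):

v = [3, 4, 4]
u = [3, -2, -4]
proj_u(v) = [-45/29, 30/29, 60/29]

v·u = (3)(3) + (4)(-2) + (4)(-4) = -15
u·u = (3)² + (-2)² + (-4)² = 29
proj_u(v) = (v·u / u·u) × u = (-15/29) × u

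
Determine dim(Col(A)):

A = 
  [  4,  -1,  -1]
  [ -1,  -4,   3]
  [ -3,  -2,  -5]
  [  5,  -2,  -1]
dim(Col(A)) = 3

Row reduce:
R2 → R2 + (1/4)·R1
R3 → R3 + (3/4)·R1
R4 → R4 - (5/4)·R1
R3 → R3 - (11/17)·R2
R4 → R4 - (3/17)·R2
R4 → R4 - (1/32)·R3
REF = 
  [      4,      -1,      -1]
  [      0,   -17/4,    11/4]
  [      0,       0, -128/17]
  [      0,       0,       0]
Pivot columns: 1, 2, 3 → 3 pivots.
dim(Col(A)) = number of pivot columns = 3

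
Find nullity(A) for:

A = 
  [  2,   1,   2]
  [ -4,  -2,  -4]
nullity(A) = 2

Row reduce:
R2 → R2 + (2)·R1
REF = 
  [  2,   1,   2]
  [  0,   0,   0]
Pivot columns: 1 → 1 pivot.
rank(A) = 1, so nullity(A) = 3 - 1 = 2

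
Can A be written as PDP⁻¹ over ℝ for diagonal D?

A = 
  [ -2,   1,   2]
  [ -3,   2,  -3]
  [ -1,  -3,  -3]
No

Characteristic polynomial: det(λI - A) = λ³ + 3λ² - 8λ - 46
By the rational root theorem any rational root is an integer dividing 46; none of those is a root, so p(λ) has no rational roots and hence (being an irreducible cubic) no repeated roots.
Discriminant of the cubic: Δ = -29668
Δ < 0 ⇒ one real eigenvalue and a complex-conjugate pair: λ ≈ 3.383, -3.192 + 1.847i, -3.192 - 1.847i
Has complex eigenvalues (not diagonalizable over ℝ).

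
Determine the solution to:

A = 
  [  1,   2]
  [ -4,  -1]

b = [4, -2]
Row reduce the augmented matrix [A|b]:
R2 → R2 + (4)·R1
REF = 
  [  1,   2,   4]
  [  0,   7,  14]

Back-substitution:
x₂ = 14 / 7 = 2
x₁ = (4 - (2)(2)) / 1 = 0

x = [0, 2]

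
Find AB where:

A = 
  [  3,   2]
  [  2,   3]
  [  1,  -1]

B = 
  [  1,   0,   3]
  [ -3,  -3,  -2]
A is 3×2 and B is 2×3, so AB is 3×3. Each entry is (row of A)·(column of B):
AB[1,1] = (3)(1) + (2)(-3) = -3
AB[1,2] = (3)(0) + (2)(-3) = -6
AB[1,3] = (3)(3) + (2)(-2) = 5
AB[2,1] = (2)(1) + (3)(-3) = -7
AB[2,2] = (2)(0) + (3)(-3) = -9
AB[2,3] = (2)(3) + (3)(-2) = 0
AB[3,1] = (1)(1) + (-1)(-3) = 4
AB[3,2] = (1)(0) + (-1)(-3) = 3
AB[3,3] = (1)(3) + (-1)(-2) = 5

AB = 
  [ -3,  -6,   5]
  [ -7,  -9,   0]
  [  4,   3,   5]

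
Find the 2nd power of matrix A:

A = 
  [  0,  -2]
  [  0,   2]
A² = A·A:
A²[1,1] = (0)(0) + (-2)(0) = 0
A²[1,2] = (0)(-2) + (-2)(2) = -4
A²[2,1] = (0)(0) + (2)(0) = 0
A²[2,2] = (0)(-2) + (2)(2) = 4
A² = 
  [  0,  -4]
  [  0,   4]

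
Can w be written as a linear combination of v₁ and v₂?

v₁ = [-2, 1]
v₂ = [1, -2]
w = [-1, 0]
Yes

Form the augmented matrix and row-reduce:
[v₁|v₂|w] = 
  [ -2,   1,  -1]
  [  1,  -2,   0]
R2 → R2 + (1/2)·R1
REF = 
  [  -2,    1,   -1]
  [   0, -3/2, -1/2]

No row of the form [0 0 | nonzero], so the system is consistent. Back-substitution gives c₁ = 2/3, c₂ = 1/3: w = (2/3)·v₁ + (1/3)·v₂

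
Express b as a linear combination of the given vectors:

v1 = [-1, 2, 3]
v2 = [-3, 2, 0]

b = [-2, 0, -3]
c1 = -1, c2 = 1

b = -1·v1 + 1·v2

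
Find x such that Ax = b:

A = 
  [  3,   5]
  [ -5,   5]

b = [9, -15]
Row reduce the augmented matrix [A|b]:
R2 → R2 + (5/3)·R1
REF = 
  [   3,    5,    9]
  [   0, 40/3,    0]

Back-substitution:
x₂ = 0 / (40/3) = 0
x₁ = (9 - (5)(0)) / 3 = 3

x = [3, 0]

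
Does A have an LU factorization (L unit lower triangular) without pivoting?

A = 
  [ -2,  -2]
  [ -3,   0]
Yes.
A[1,1] = -2 ≠ 0, so Gaussian elimination proceeds without a row swap: multiplier ℓ₂₁ = (-3)/(-2) = 3/2, and U[2,2] = 0 - (3/2)(-2) = 3.
L = 
  [  1,   0]
  [3/2,   1]
U = 
  [ -2,  -2]
  [  0,   3]
Check row 2 of LU: [(3/2)(-2), (3/2)(-2) + 3] = [-3, 0] = row 2 of A ✓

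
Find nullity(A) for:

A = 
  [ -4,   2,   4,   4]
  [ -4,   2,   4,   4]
nullity(A) = 3

Row reduce:
R2 → R2 - (1)·R1
REF = 
  [ -4,   2,   4,   4]
  [  0,   0,   0,   0]
Pivot columns: 1 → 1 pivot.
rank(A) = 1, so nullity(A) = 4 - 1 = 3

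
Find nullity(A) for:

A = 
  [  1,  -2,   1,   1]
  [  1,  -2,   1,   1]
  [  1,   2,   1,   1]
nullity(A) = 2

Row reduce:
R2 → R2 - (1)·R1
R3 → R3 - (1)·R1
Swap R2 ↔ R3
REF = 
  [  1,  -2,   1,   1]
  [  0,   4,   0,   0]
  [  0,   0,   0,   0]
Pivot columns: 1, 2 → 2 pivots.
rank(A) = 2, so nullity(A) = 4 - 2 = 2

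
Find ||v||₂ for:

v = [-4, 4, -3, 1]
6.481

||v||₂ = √((-4)² + (4)² + (-3)² + (1)²) = √42 = 6.481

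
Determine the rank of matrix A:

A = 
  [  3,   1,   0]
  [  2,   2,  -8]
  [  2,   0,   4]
Row reduce:
R2 → R2 - (2/3)·R1
R3 → R3 - (2/3)·R1
R3 → R3 + (1/2)·R2
REF = 
  [  3,   1,   0]
  [  0, 4/3,  -8]
  [  0,   0,   0]
Pivot columns: 1, 2 → 2 pivots.

rank(A) = 2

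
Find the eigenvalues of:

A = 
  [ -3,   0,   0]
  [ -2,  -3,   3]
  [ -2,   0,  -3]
Characteristic polynomial: det(λI - A) = λ³ + 9λ² + 27λ + 27
Testing integer divisors of the constant term: p(-3) = 0, so (λ + 3) is a factor:
p(λ) = (λ + 3)(λ² + 6λ + 9)
λ² + 6λ + 9 = (λ + 3)²

λ = -3, -3, -3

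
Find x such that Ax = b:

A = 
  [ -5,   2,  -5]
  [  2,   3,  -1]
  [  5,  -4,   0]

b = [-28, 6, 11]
Row reduce the augmented matrix [A|b]:
R2 → R2 + (2/5)·R1
R3 → R3 + (1)·R1
R3 → R3 + (10/19)·R2
REF = 
  [     -5,       2,      -5,     -28]
  [      0,    19/5,      -3,   -26/5]
  [      0,       0, -125/19, -375/19]

Back-substitution:
x₃ = (-375/19) / (-125/19) = 3
x₂ = (-26/5 - (-3)(3)) / (19/5) = 1
x₁ = (-28 - (2)(1) - (-5)(3)) / (-5) = 3

x = [3, 1, 3]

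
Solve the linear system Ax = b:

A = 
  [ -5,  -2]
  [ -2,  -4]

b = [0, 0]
Row reduce the augmented matrix [A|b]:
R2 → R2 - (2/5)·R1
REF = 
  [   -5,    -2,     0]
  [    0, -16/5,     0]

Back-substitution:
x₂ = 0 / (-16/5) = 0
x₁ = (0 - (-2)(0)) / (-5) = 0

x = [0, 0]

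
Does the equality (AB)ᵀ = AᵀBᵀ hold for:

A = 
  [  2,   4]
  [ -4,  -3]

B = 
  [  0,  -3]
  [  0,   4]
No

(AB)ᵀ = 
  [  0,   0]
  [ 10,   0]

AᵀBᵀ = 
  [ 12, -16]
  [  9, -12]

The two matrices differ, so (AB)ᵀ ≠ AᵀBᵀ in general. The correct identity is (AB)ᵀ = BᵀAᵀ.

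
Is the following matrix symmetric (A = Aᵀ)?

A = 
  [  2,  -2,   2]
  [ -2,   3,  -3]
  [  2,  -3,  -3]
Yes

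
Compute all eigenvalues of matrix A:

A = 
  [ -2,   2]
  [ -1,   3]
λ = (1 + √17)/2, (1 - √17)/2  (≈ 2.562, -1.562)

tr(A) = 1, det(A) = -4
Characteristic polynomial: λ² - tr(A)λ + det(A) = λ² - λ - 4
λ² - λ - 4 = 0  ⇒  λ = (1 ± √((-1)² - 4·(-4)))/2 = (1 ± √(17))/2
  = (1 + √17)/2,  (1 - √17)/2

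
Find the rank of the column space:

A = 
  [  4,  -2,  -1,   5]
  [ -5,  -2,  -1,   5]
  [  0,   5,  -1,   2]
dim(Col(A)) = 3

Row reduce:
R2 → R2 + (5/4)·R1
R3 → R3 + (10/9)·R2
REF = 
  [   4,   -2,   -1,    5]
  [   0, -9/2, -9/4, 45/4]
  [   0,    0, -7/2, 29/2]
Pivot columns: 1, 2, 3 → 3 pivots.
dim(Col(A)) = number of pivot columns = 3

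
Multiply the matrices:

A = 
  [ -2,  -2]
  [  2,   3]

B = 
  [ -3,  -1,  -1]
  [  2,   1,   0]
A is 2×2 and B is 2×3, so AB is 2×3. Each entry is (row of A)·(column of B):
AB[1,1] = (-2)(-3) + (-2)(2) = 2
AB[1,2] = (-2)(-1) + (-2)(1) = 0
AB[1,3] = (-2)(-1) + (-2)(0) = 2
AB[2,1] = (2)(-3) + (3)(2) = 0
AB[2,2] = (2)(-1) + (3)(1) = 1
AB[2,3] = (2)(-1) + (3)(0) = -2

AB = 
  [  2,   0,   2]
  [  0,   1,  -2]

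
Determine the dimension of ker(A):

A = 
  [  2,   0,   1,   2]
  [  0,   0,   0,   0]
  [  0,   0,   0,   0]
nullity(A) = 3

Row reduce:
(no row operations needed)
REF = 
  [  2,   0,   1,   2]
  [  0,   0,   0,   0]
  [  0,   0,   0,   0]
Pivot columns: 1 → 1 pivot.
rank(A) = 1, so nullity(A) = 4 - 1 = 3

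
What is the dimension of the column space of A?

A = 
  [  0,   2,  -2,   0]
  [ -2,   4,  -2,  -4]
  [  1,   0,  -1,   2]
Row reduce:
Swap R1 ↔ R2
R3 → R3 + (1/2)·R1
R3 → R3 - (1)·R2
REF = 
  [ -2,   4,  -2,  -4]
  [  0,   2,  -2,   0]
  [  0,   0,   0,   0]
Pivot columns: 1, 2 → 2 pivots.
dim(Col(A)) = number of pivot columns = 2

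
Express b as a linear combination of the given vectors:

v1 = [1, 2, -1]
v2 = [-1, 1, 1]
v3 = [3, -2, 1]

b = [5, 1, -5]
c1 = 2, c2 = -3, c3 = 0

b = 2·v1 + -3·v2 + 0·v3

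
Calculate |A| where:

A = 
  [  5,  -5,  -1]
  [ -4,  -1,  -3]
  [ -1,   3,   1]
Cofactor expansion along row 1:
det(A) = (5)·((-1)(1) - (-3)(3)) - (-5)·((-4)(1) - (-3)(-1)) + (-1)·((-4)(3) - (-1)(-1))
  = (5)(8) - (-5)(-7) + (-1)(-13)
  = 18

det(A) = 18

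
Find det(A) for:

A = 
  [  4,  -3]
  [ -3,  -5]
-29

For a 2×2 matrix, det = ad - bc = (4)(-5) - (-3)(-3) = -29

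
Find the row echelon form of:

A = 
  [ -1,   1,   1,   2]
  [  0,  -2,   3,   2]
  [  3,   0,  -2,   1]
Row operations:
R3 → R3 + (3)·R1
R3 → R3 + (3/2)·R2

Resulting echelon form:
REF = 
  [  -1,    1,    1,    2]
  [   0,   -2,    3,    2]
  [   0,    0, 11/2,   10]

Rank = 3 (number of non-zero pivot rows).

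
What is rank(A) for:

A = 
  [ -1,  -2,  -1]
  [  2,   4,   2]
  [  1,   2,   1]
Row reduce:
R2 → R2 + (2)·R1
R3 → R3 + (1)·R1
REF = 
  [ -1,  -2,  -1]
  [  0,   0,   0]
  [  0,   0,   0]
Pivot columns: 1 → 1 pivot.

rank(A) = 1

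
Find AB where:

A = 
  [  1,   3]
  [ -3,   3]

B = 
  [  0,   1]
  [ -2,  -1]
A is 2×2 and B is 2×2, so AB is 2×2. Each entry is (row of A)·(column of B):
AB[1,1] = (1)(0) + (3)(-2) = -6
AB[1,2] = (1)(1) + (3)(-1) = -2
AB[2,1] = (-3)(0) + (3)(-2) = -6
AB[2,2] = (-3)(1) + (3)(-1) = -6

AB = 
  [ -6,  -2]
  [ -6,  -6]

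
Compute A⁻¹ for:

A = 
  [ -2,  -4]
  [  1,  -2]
det(A) = (-2)(-2) - (-4)(1) = 8
For a 2×2 matrix, A⁻¹ = (1/det(A)) · [[d, -b], [-c, a]]
    = (1/8) · [[-2, 4], [-1, -2]]

A⁻¹ = 
  [-1/4,  1/2]
  [-1/8, -1/4]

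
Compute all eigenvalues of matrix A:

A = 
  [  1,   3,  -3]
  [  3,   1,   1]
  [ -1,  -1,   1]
λ = -2, (5 + √17)/2, (5 - √17)/2  (≈ -2, 4.562, 0.4384)

Characteristic polynomial: det(λI - A) = λ³ - 3λ² - 8λ + 4
Testing integer divisors of the constant term: p(-2) = 0, so (λ + 2) is a factor:
p(λ) = (λ + 2)(λ² - 5λ + 2)
λ² - 5λ + 2 = 0  ⇒  λ = (5 ± √((-5)² - 4·(2)))/2 = (5 ± √(17))/2
  = (5 + √17)/2,  (5 - √17)/2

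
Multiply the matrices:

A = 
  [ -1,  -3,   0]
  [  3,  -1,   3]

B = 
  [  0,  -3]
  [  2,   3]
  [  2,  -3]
AB = 
  [ -6,  -6]
  [  4, -21]

A is 2×3 and B is 3×2, so AB is 2×2. Each entry is (row of A)·(column of B):
AB[1,1] = (-1)(0) + (-3)(2) + (0)(2) = -6
AB[1,2] = (-1)(-3) + (-3)(3) + (0)(-3) = -6
AB[2,1] = (3)(0) + (-1)(2) + (3)(2) = 4
AB[2,2] = (3)(-3) + (-1)(3) + (3)(-3) = -21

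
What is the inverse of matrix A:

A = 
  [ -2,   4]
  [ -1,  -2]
det(A) = (-2)(-2) - (4)(-1) = 8
For a 2×2 matrix, A⁻¹ = (1/det(A)) · [[d, -b], [-c, a]]
    = (1/8) · [[-2, -4], [1, -2]]

A⁻¹ = 
  [-1/4, -1/2]
  [ 1/8, -1/4]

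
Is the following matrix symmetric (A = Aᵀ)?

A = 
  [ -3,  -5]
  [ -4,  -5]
No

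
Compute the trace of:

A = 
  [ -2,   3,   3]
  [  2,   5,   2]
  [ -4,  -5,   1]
4

tr(A) = -2 + 5 + 1 = 4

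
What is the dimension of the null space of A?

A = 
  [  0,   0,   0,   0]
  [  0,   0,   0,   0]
nullity(A) = 4

Row reduce:
(no row operations needed)
REF = 
  [  0,   0,   0,   0]
  [  0,   0,   0,   0]
Pivot columns: none → 0 pivots.
rank(A) = 0, so nullity(A) = 4 - 0 = 4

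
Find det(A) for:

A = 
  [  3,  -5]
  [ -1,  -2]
-11

For a 2×2 matrix, det = ad - bc = (3)(-2) - (-5)(-1) = -11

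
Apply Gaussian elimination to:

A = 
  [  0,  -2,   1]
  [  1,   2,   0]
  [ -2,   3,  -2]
Row operations:
Swap R1 ↔ R2
R3 → R3 + (2)·R1
R3 → R3 + (7/2)·R2

Resulting echelon form:
REF = 
  [  1,   2,   0]
  [  0,  -2,   1]
  [  0,   0, 3/2]

Rank = 3 (number of non-zero pivot rows).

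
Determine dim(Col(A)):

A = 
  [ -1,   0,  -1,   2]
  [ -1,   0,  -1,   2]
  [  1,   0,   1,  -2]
Row reduce:
R2 → R2 - (1)·R1
R3 → R3 + (1)·R1
REF = 
  [ -1,   0,  -1,   2]
  [  0,   0,   0,   0]
  [  0,   0,   0,   0]
Pivot columns: 1 → 1 pivot.
dim(Col(A)) = number of pivot columns = 1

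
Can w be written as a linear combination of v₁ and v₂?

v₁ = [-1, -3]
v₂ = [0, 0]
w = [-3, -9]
Yes

Form the augmented matrix and row-reduce:
[v₁|v₂|w] = 
  [ -1,   0,  -3]
  [ -3,   0,  -9]
R2 → R2 - (3)·R1
REF = 
  [ -1,   0,  -3]
  [  0,   0,   0]

No row of the form [0 0 | nonzero], so the system is consistent. Back-substitution gives c₁ = 3, c₂ = 0: w = (3)·v₁ + (0)·v₂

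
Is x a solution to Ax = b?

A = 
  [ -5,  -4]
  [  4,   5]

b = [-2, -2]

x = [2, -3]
No

Ax = [2, -7] ≠ b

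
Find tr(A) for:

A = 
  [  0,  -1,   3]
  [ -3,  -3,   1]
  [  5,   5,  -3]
-6

tr(A) = 0 + -3 + -3 = -6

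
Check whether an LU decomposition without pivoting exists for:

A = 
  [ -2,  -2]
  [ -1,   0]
Yes.
A[1,1] = -2 ≠ 0, so Gaussian elimination proceeds without a row swap: multiplier ℓ₂₁ = (-1)/(-2) = 1/2, and U[2,2] = 0 - (1/2)(-2) = 1.
L = 
  [  1,   0]
  [1/2,   1]
U = 
  [ -2,  -2]
  [  0,   1]
Check row 2 of LU: [(1/2)(-2), (1/2)(-2) + 1] = [-1, 0] = row 2 of A ✓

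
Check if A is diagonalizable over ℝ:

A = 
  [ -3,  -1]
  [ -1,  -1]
Yes

tr(A) = -4, det(A) = 2
Characteristic polynomial: λ² - tr(A)λ + det(A) = λ² + 4λ + 2
λ² + 4λ + 2 = 0  ⇒  λ = (-4 ± √((4)² - 4·(2)))/2 = (-4 ± √(8))/2
  = -2 + √2,  -2 - √2
Eigenvalues: -2 + √2, -2 - √2  (≈ -0.5858, -3.414)
The two irrational eigenvalues are distinct (simple), so each has alg. mult. = geom. mult. = 1.
Sum of geometric multiplicities equals n, so A has n independent eigenvectors.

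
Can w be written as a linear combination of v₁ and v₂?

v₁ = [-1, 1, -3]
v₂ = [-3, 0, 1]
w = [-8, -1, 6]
Yes

Form the augmented matrix and row-reduce:
[v₁|v₂|w] = 
  [ -1,  -3,  -8]
  [  1,   0,  -1]
  [ -3,   1,   6]
R2 → R2 + (1)·R1
R3 → R3 - (3)·R1
R3 → R3 + (10/3)·R2
REF = 
  [ -1,  -3,  -8]
  [  0,  -3,  -9]
  [  0,   0,   0]

No row of the form [0 0 | nonzero], so the system is consistent. Back-substitution gives c₁ = -1, c₂ = 3: w = (-1)·v₁ + (3)·v₂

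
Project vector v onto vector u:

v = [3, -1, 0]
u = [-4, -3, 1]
v·u = (3)(-4) + (-1)(-3) + (0)(1) = -9
u·u = (-4)² + (-3)² + (1)² = 26
proj_u(v) = (v·u / u·u) × u = (-9/26) × u

proj_u(v) = [18/13, 27/26, -9/26]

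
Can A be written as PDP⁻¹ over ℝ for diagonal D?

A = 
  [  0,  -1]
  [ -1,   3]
Yes

tr(A) = 3, det(A) = -1
Characteristic polynomial: λ² - tr(A)λ + det(A) = λ² - 3λ - 1
λ² - 3λ - 1 = 0  ⇒  λ = (3 ± √((-3)² - 4·(-1)))/2 = (3 ± √(13))/2
  = (3 + √13)/2,  (3 - √13)/2
Eigenvalues: (3 + √13)/2, (3 - √13)/2  (≈ 3.303, -0.3028)
The two irrational eigenvalues are distinct (simple), so each has alg. mult. = geom. mult. = 1.
Sum of geometric multiplicities equals n, so A has n independent eigenvectors.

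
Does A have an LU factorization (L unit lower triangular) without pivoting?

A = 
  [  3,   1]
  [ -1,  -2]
Yes.
A[1,1] = 3 ≠ 0, so Gaussian elimination proceeds without a row swap: multiplier ℓ₂₁ = (-1)/(3) = -1/3, and U[2,2] = -2 - (-1/3)(1) = -5/3.
L = 
  [   1,    0]
  [-1/3,    1]
U = 
  [   3,    1]
  [   0, -5/3]
Check row 2 of LU: [(-1/3)(3), (-1/3)(1) + (-5/3)] = [-1, -2] = row 2 of A ✓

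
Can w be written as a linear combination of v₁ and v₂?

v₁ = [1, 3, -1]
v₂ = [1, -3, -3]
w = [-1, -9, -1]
Yes

Form the augmented matrix and row-reduce:
[v₁|v₂|w] = 
  [  1,   1,  -1]
  [  3,  -3,  -9]
  [ -1,  -3,  -1]
R2 → R2 - (3)·R1
R3 → R3 + (1)·R1
R3 → R3 - (1/3)·R2
REF = 
  [  1,   1,  -1]
  [  0,  -6,  -6]
  [  0,   0,   0]

No row of the form [0 0 | nonzero], so the system is consistent. Back-substitution gives c₁ = -2, c₂ = 1: w = (-2)·v₁ + (1)·v₂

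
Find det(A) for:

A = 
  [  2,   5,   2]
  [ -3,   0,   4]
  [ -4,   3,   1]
Cofactor expansion along row 1:
det(A) = (2)·((0)(1) - (4)(3)) - (5)·((-3)(1) - (4)(-4)) + (2)·((-3)(3) - (0)(-4))
  = (2)(-12) - (5)(13) + (2)(-9)
  = -107

det(A) = -107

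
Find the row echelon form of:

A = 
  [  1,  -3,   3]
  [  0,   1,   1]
Row operations:
No row operations needed (already in echelon form).

Resulting echelon form:
REF = 
  [  1,  -3,   3]
  [  0,   1,   1]

Rank = 2 (number of non-zero pivot rows).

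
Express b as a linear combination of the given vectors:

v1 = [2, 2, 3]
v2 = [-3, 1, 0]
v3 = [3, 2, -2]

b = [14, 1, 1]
c1 = 1, c2 = -3, c3 = 1

b = 1·v1 + -3·v2 + 1·v3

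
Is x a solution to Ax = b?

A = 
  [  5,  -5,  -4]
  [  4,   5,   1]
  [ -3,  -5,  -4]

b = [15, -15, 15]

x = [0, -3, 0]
Yes

Ax = [15, -15, 15] = b ✓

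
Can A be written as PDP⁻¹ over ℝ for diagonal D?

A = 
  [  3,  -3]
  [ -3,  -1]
Yes

tr(A) = 2, det(A) = -12
Characteristic polynomial: λ² - tr(A)λ + det(A) = λ² - 2λ - 12
λ² - 2λ - 12 = 0  ⇒  λ = (2 ± √((-2)² - 4·(-12)))/2 = (2 ± √(52))/2
  = 1 + √13,  1 - √13
Eigenvalues: 1 + √13, 1 - √13  (≈ 4.606, -2.606)
The two irrational eigenvalues are distinct (simple), so each has alg. mult. = geom. mult. = 1.
Sum of geometric multiplicities equals n, so A has n independent eigenvectors.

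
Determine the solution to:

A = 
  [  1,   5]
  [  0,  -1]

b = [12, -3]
Row reduce the augmented matrix [A|b]:
(already in echelon form)
REF = 
  [  1,   5,  12]
  [  0,  -1,  -3]

Back-substitution:
x₂ = (-3) / (-1) = 3
x₁ = (12 - (5)(3)) / 1 = -3

x = [-3, 3]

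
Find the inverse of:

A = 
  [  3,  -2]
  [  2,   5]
det(A) = (3)(5) - (-2)(2) = 19
For a 2×2 matrix, A⁻¹ = (1/det(A)) · [[d, -b], [-c, a]]
    = (1/19) · [[5, 2], [-2, 3]]

A⁻¹ = 
  [ 5/19,  2/19]
  [-2/19,  3/19]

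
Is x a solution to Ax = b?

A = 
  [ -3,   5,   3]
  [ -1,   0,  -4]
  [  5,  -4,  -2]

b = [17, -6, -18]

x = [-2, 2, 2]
No

Ax = [22, -6, -22] ≠ b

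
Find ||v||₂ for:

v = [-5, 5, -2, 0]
7.348

||v||₂ = √((-5)² + (5)² + (-2)² + (0)²) = √54 = 7.348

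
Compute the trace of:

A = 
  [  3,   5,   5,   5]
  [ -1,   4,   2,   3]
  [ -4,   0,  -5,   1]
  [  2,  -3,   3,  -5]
-3

tr(A) = 3 + 4 + -5 + -5 = -3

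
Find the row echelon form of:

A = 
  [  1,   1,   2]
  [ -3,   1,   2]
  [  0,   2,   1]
Row operations:
R2 → R2 + (3)·R1
R3 → R3 - (1/2)·R2

Resulting echelon form:
REF = 
  [  1,   1,   2]
  [  0,   4,   8]
  [  0,   0,  -3]

Rank = 3 (number of non-zero pivot rows).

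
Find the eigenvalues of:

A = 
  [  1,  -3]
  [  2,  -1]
tr(A) = 0, det(A) = 5
Characteristic polynomial: λ² - tr(A)λ + det(A) = λ² + 5
λ² + 5 = 0  ⇒  λ = (0 ± √((0)² - 4·(5)))/2 = (0 ± √(-20))/2
  = i√5,  -i√5

λ = i√5, -i√5  (≈ 0 + 2.236i, 0 - 2.236i)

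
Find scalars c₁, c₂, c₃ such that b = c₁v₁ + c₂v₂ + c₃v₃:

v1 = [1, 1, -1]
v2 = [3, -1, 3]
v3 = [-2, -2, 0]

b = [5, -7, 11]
c1 = -2, c2 = 3, c3 = 1

b = -2·v1 + 3·v2 + 1·v3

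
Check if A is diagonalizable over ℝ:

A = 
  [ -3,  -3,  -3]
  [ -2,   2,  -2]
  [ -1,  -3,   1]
Yes

Characteristic polynomial: det(λI - A) = λ³ - 22λ + 24
Testing integer divisors of the constant term: p(4) = 0, so (λ - 4) is a factor:
p(λ) = (λ - 4)(λ² + 4λ - 6)
λ² + 4λ - 6 = 0  ⇒  λ = (-4 ± √((4)² - 4·(-6)))/2 = (-4 ± √(40))/2
  = -2 + √10,  -2 - √10
Eigenvalues: 4, -2 + √10, -2 - √10  (≈ 4, 1.162, -5.162)
The two irrational eigenvalues are distinct (simple), so each has alg. mult. = geom. mult. = 1.
λ=4: alg. mult. = 1, geom. mult. = 3 - rank(A - (4)I) = 3 - 2 = 1
Sum of geometric multiplicities equals n, so A has n independent eigenvectors.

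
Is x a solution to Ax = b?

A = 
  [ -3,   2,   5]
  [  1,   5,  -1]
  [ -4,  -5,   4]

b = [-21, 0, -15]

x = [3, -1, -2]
Yes

Ax = [-21, 0, -15] = b ✓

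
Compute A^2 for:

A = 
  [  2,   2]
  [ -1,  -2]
A² = A·A:
A²[1,1] = (2)(2) + (2)(-1) = 2
A²[1,2] = (2)(2) + (2)(-2) = 0
A²[2,1] = (-1)(2) + (-2)(-1) = 0
A²[2,2] = (-1)(2) + (-2)(-2) = 2
A² = 
  [  2,   0]
  [  0,   2]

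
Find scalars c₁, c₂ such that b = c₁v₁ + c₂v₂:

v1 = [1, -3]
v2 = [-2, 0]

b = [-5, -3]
c1 = 1, c2 = 3

b = 1·v1 + 3·v2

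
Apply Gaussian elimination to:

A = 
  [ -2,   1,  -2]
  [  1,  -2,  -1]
Row operations:
R2 → R2 + (1/2)·R1

Resulting echelon form:
REF = 
  [  -2,    1,   -2]
  [   0, -3/2,   -2]

Rank = 2 (number of non-zero pivot rows).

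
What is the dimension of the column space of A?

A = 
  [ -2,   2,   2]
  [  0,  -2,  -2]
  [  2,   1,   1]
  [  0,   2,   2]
Row reduce:
R3 → R3 + (1)·R1
R3 → R3 + (3/2)·R2
R4 → R4 + (1)·R2
REF = 
  [ -2,   2,   2]
  [  0,  -2,  -2]
  [  0,   0,   0]
  [  0,   0,   0]
Pivot columns: 1, 2 → 2 pivots.
dim(Col(A)) = number of pivot columns = 2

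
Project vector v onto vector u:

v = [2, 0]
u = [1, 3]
v·u = (2)(1) + (0)(3) = 2
u·u = (1)² + (3)² = 10
proj_u(v) = (v·u / u·u) × u = (2/10) × u = (1/5) × u

proj_u(v) = [1/5, 3/5]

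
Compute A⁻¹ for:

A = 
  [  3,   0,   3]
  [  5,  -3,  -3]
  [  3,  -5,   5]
det(A) = (3)·((-3)(5) - (-3)(-5)) - (0)·((5)(5) - (-3)(3)) + (3)·((5)(-5) - (-3)(3))
  = (3)(-30) - (0)(34) + (3)(-16)
  = -138
det(A) = -138 ≠ 0, so A is invertible.

Cofactors Cᵢⱼ = (-1)ⁱ⁺ʲ·Mᵢⱼ:
C = 
  [-30, -34, -16]
  [-15,   6,  15]
  [  9,  24,  -9]

adj(A) = Cᵀ:
adj(A) = 
  [-30, -15,   9]
  [-34,   6,  24]
  [-16,  15,  -9]

A⁻¹ = (-1/138) · adj(A):
A⁻¹ = 
  [ 5/23,  5/46, -3/46]
  [17/69, -1/23, -4/23]
  [ 8/69, -5/46,  3/46]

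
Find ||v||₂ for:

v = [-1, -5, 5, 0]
7.141

||v||₂ = √((-1)² + (-5)² + (5)² + (0)²) = √51 = 7.141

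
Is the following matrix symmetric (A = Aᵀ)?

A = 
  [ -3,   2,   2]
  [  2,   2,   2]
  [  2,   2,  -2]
Yes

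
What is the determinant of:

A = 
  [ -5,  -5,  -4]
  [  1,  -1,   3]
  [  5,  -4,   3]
-109

Cofactor expansion along row 1:
det(A) = (-5)·((-1)(3) - (3)(-4)) - (-5)·((1)(3) - (3)(5)) + (-4)·((1)(-4) - (-1)(5))
  = (-5)(9) - (-5)(-12) + (-4)(1)
  = -109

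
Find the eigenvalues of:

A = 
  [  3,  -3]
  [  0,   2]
λ = 3, 2

tr(A) = 5, det(A) = 6
Characteristic polynomial: λ² - tr(A)λ + det(A) = λ² - 5λ + 6
λ² - 5λ + 6 = (λ - 2)(λ - 3)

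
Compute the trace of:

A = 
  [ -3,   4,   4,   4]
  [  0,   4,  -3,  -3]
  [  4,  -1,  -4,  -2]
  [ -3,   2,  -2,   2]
-1

tr(A) = -3 + 4 + -4 + 2 = -1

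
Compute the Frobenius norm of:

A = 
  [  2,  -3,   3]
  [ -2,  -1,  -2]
||A||_F = 5.568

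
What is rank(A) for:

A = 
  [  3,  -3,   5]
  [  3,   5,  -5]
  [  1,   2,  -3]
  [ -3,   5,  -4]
rank(A) = 3

Row reduce:
R2 → R2 - (1)·R1
R3 → R3 - (1/3)·R1
R4 → R4 + (1)·R1
R3 → R3 - (3/8)·R2
R4 → R4 - (1/4)·R2
R4 → R4 + (42/11)·R3
REF = 
  [     3,     -3,      5]
  [     0,      8,    -10]
  [     0,      0, -11/12]
  [     0,      0,      0]
Pivot columns: 1, 2, 3 → 3 pivots.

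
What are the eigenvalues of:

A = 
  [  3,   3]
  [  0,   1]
λ = 3, 1

tr(A) = 4, det(A) = 3
Characteristic polynomial: λ² - tr(A)λ + det(A) = λ² - 4λ + 3
λ² - 4λ + 3 = (λ - 1)(λ - 3)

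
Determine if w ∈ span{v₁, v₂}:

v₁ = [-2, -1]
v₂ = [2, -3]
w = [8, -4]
Yes

Form the augmented matrix and row-reduce:
[v₁|v₂|w] = 
  [ -2,   2,   8]
  [ -1,  -3,  -4]
R2 → R2 - (1/2)·R1
REF = 
  [ -2,   2,   8]
  [  0,  -4,  -8]

No row of the form [0 0 | nonzero], so the system is consistent. Back-substitution gives c₁ = -2, c₂ = 2: w = (-2)·v₁ + (2)·v₂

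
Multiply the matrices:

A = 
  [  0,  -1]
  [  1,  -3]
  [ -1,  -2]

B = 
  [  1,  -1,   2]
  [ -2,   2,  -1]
AB = 
  [  2,  -2,   1]
  [  7,  -7,   5]
  [  3,  -3,   0]

A is 3×2 and B is 2×3, so AB is 3×3. Each entry is (row of A)·(column of B):
AB[1,1] = (0)(1) + (-1)(-2) = 2
AB[1,2] = (0)(-1) + (-1)(2) = -2
AB[1,3] = (0)(2) + (-1)(-1) = 1
AB[2,1] = (1)(1) + (-3)(-2) = 7
AB[2,2] = (1)(-1) + (-3)(2) = -7
AB[2,3] = (1)(2) + (-3)(-1) = 5
AB[3,1] = (-1)(1) + (-2)(-2) = 3
AB[3,2] = (-1)(-1) + (-2)(2) = -3
AB[3,3] = (-1)(2) + (-2)(-1) = 0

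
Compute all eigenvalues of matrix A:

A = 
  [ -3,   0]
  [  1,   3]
λ = 3, -3

tr(A) = 0, det(A) = -9
Characteristic polynomial: λ² - tr(A)λ + det(A) = λ² - 9
λ² - 9 = (λ + 3)(λ - 3)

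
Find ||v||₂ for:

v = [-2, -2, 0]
2.828

||v||₂ = √((-2)² + (-2)² + (0)²) = √8 = 2.828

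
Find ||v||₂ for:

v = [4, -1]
4.123

||v||₂ = √((4)² + (-1)²) = √17 = 4.123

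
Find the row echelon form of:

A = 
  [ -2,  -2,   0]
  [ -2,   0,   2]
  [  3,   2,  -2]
Row operations:
R2 → R2 - (1)·R1
R3 → R3 + (3/2)·R1
R3 → R3 + (1/2)·R2

Resulting echelon form:
REF = 
  [ -2,  -2,   0]
  [  0,   2,   2]
  [  0,   0,  -1]

Rank = 3 (number of non-zero pivot rows).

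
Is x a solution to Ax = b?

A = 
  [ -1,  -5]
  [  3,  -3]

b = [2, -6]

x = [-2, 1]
No

Ax = [-3, -9] ≠ b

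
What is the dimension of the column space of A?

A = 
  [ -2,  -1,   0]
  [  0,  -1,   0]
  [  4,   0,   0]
dim(Col(A)) = 2

Row reduce:
R3 → R3 + (2)·R1
R3 → R3 - (2)·R2
REF = 
  [ -2,  -1,   0]
  [  0,  -1,   0]
  [  0,   0,   0]
Pivot columns: 1, 2 → 2 pivots.
dim(Col(A)) = number of pivot columns = 2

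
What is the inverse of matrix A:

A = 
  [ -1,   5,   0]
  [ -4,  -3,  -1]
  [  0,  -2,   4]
det(A) = (-1)·((-3)(4) - (-1)(-2)) - (5)·((-4)(4) - (-1)(0)) + (0)·((-4)(-2) - (-3)(0))
  = (-1)(-14) - (5)(-16) + (0)(8)
  = 94
det(A) = 94 ≠ 0, so A is invertible.

Cofactors Cᵢⱼ = (-1)ⁱ⁺ʲ·Mᵢⱼ:
C = 
  [-14,  16,   8]
  [-20,  -4,  -2]
  [ -5,  -1,  23]

adj(A) = Cᵀ:
adj(A) = 
  [-14, -20,  -5]
  [ 16,  -4,  -1]
  [  8,  -2,  23]

A⁻¹ = (1/94) · adj(A):
A⁻¹ = 
  [ -7/47, -10/47,  -5/94]
  [  8/47,  -2/47,  -1/94]
  [  4/47,  -1/47,  23/94]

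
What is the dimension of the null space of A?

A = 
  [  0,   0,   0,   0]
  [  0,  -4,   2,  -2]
nullity(A) = 3

Row reduce:
Swap R1 ↔ R2
REF = 
  [  0,  -4,   2,  -2]
  [  0,   0,   0,   0]
Pivot columns: 2 → 1 pivot.
rank(A) = 1, so nullity(A) = 4 - 1 = 3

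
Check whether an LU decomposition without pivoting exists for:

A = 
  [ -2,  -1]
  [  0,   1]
Yes.
A[1,1] = -2 ≠ 0, so Gaussian elimination proceeds without a row swap: multiplier ℓ₂₁ = (0)/(-2) = 0, and U[2,2] = 1 - (0)(-1) = 1.
L = 
  [  1,   0]
  [  0,   1]
U = 
  [ -2,  -1]
  [  0,   1]
Check row 2 of LU: [(0)(-2), (0)(-1) + 1] = [0, 1] = row 2 of A ✓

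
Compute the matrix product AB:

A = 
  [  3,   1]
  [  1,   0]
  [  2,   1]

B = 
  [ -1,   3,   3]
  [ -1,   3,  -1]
AB = 
  [ -4,  12,   8]
  [ -1,   3,   3]
  [ -3,   9,   5]

A is 3×2 and B is 2×3, so AB is 3×3. Each entry is (row of A)·(column of B):
AB[1,1] = (3)(-1) + (1)(-1) = -4
AB[1,2] = (3)(3) + (1)(3) = 12
AB[1,3] = (3)(3) + (1)(-1) = 8
AB[2,1] = (1)(-1) + (0)(-1) = -1
AB[2,2] = (1)(3) + (0)(3) = 3
AB[2,3] = (1)(3) + (0)(-1) = 3
AB[3,1] = (2)(-1) + (1)(-1) = -3
AB[3,2] = (2)(3) + (1)(3) = 9
AB[3,3] = (2)(3) + (1)(-1) = 5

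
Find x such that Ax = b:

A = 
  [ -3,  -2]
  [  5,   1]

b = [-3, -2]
x = [-1, 3]

Row reduce the augmented matrix [A|b]:
R2 → R2 + (5/3)·R1
REF = 
  [  -3,   -2,   -3]
  [   0, -7/3,   -7]

Back-substitution:
x₂ = (-7) / (-7/3) = 3
x₁ = (-3 - (-2)(3)) / (-3) = -1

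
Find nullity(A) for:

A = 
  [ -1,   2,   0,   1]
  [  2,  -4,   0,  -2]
nullity(A) = 3

Row reduce:
R2 → R2 + (2)·R1
REF = 
  [ -1,   2,   0,   1]
  [  0,   0,   0,   0]
Pivot columns: 1 → 1 pivot.
rank(A) = 1, so nullity(A) = 4 - 1 = 3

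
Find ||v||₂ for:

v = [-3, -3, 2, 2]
5.099

||v||₂ = √((-3)² + (-3)² + (2)² + (2)²) = √26 = 5.099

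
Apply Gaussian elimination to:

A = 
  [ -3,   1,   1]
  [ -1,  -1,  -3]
Row operations:
R2 → R2 - (1/3)·R1

Resulting echelon form:
REF = 
  [   -3,     1,     1]
  [    0,  -4/3, -10/3]

Rank = 2 (number of non-zero pivot rows).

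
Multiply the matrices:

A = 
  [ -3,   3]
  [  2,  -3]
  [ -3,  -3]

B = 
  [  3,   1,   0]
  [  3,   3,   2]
AB = 
  [  0,   6,   6]
  [ -3,  -7,  -6]
  [-18, -12,  -6]

A is 3×2 and B is 2×3, so AB is 3×3. Each entry is (row of A)·(column of B):
AB[1,1] = (-3)(3) + (3)(3) = 0
AB[1,2] = (-3)(1) + (3)(3) = 6
AB[1,3] = (-3)(0) + (3)(2) = 6
AB[2,1] = (2)(3) + (-3)(3) = -3
AB[2,2] = (2)(1) + (-3)(3) = -7
AB[2,3] = (2)(0) + (-3)(2) = -6
AB[3,1] = (-3)(3) + (-3)(3) = -18
AB[3,2] = (-3)(1) + (-3)(3) = -12
AB[3,3] = (-3)(0) + (-3)(2) = -6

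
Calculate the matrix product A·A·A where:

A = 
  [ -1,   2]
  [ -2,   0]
A^3 = 
  [  7,  -6]
  [  6,   4]

A² = A·A:
A²[1,1] = (-1)(-1) + (2)(-2) = -3
A²[1,2] = (-1)(2) + (2)(0) = -2
A²[2,1] = (-2)(-1) + (0)(-2) = 2
A²[2,2] = (-2)(2) + (0)(0) = -4
A² = 
  [ -3,  -2]
  [  2,  -4]

A^3 = A^2·A:
A^3[1,1] = (-3)(-1) + (-2)(-2) = 7
A^3[1,2] = (-3)(2) + (-2)(0) = -6
A^3[2,1] = (2)(-1) + (-4)(-2) = 6
A^3[2,2] = (2)(2) + (-4)(0) = 4
A^3 = 
  [  7,  -6]
  [  6,   4]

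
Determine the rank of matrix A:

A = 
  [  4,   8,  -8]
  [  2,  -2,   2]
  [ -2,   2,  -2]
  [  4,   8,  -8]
Row reduce:
R2 → R2 - (1/2)·R1
R3 → R3 + (1/2)·R1
R4 → R4 - (1)·R1
R3 → R3 + (1)·R2
REF = 
  [  4,   8,  -8]
  [  0,  -6,   6]
  [  0,   0,   0]
  [  0,   0,   0]
Pivot columns: 1, 2 → 2 pivots.

rank(A) = 2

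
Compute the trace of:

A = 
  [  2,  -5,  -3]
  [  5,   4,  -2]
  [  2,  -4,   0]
6

tr(A) = 2 + 4 + 0 = 6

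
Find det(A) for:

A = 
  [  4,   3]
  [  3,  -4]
For a 2×2 matrix, det = ad - bc = (4)(-4) - (3)(3) = -25

det(A) = -25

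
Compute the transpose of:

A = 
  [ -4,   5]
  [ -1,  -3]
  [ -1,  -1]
Aᵀ = 
  [ -4,  -1,  -1]
  [  5,  -3,  -1]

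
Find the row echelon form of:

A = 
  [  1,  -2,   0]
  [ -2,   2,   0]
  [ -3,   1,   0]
Row operations:
R2 → R2 + (2)·R1
R3 → R3 + (3)·R1
R3 → R3 - (5/2)·R2

Resulting echelon form:
REF = 
  [  1,  -2,   0]
  [  0,  -2,   0]
  [  0,   0,   0]

Rank = 2 (number of non-zero pivot rows).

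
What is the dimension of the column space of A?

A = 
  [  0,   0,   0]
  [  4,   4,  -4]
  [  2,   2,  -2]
dim(Col(A)) = 1

Row reduce:
Swap R1 ↔ R2
R3 → R3 - (1/2)·R1
REF = 
  [  4,   4,  -4]
  [  0,   0,   0]
  [  0,   0,   0]
Pivot columns: 1 → 1 pivot.
dim(Col(A)) = number of pivot columns = 1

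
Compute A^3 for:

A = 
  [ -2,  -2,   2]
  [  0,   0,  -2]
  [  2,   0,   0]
A^3 = 
  [-16, -16,   8]
  [  8,   8,  -8]
  [ 16,   8,   0]

A² = A·A:
A²[1,1] = (-2)(-2) + (-2)(0) + (2)(2) = 8
A²[1,2] = (-2)(-2) + (-2)(0) + (2)(0) = 4
A²[1,3] = (-2)(2) + (-2)(-2) + (2)(0) = 0
A²[2,1] = (0)(-2) + (0)(0) + (-2)(2) = -4
A²[2,2] = (0)(-2) + (0)(0) + (-2)(0) = 0
A²[2,3] = (0)(2) + (0)(-2) + (-2)(0) = 0
A²[3,1] = (2)(-2) + (0)(0) + (0)(2) = -4
A²[3,2] = (2)(-2) + (0)(0) + (0)(0) = -4
A²[3,3] = (2)(2) + (0)(-2) + (0)(0) = 4
A² = 
  [  8,   4,   0]
  [ -4,   0,   0]
  [ -4,  -4,   4]

A^3 = A^2·A:
A^3[1,1] = (8)(-2) + (4)(0) + (0)(2) = -16
A^3[1,2] = (8)(-2) + (4)(0) + (0)(0) = -16
A^3[1,3] = (8)(2) + (4)(-2) + (0)(0) = 8
A^3[2,1] = (-4)(-2) + (0)(0) + (0)(2) = 8
A^3[2,2] = (-4)(-2) + (0)(0) + (0)(0) = 8
A^3[2,3] = (-4)(2) + (0)(-2) + (0)(0) = -8
A^3[3,1] = (-4)(-2) + (-4)(0) + (4)(2) = 16
A^3[3,2] = (-4)(-2) + (-4)(0) + (4)(0) = 8
A^3[3,3] = (-4)(2) + (-4)(-2) + (4)(0) = 0
A^3 = 
  [-16, -16,   8]
  [  8,   8,  -8]
  [ 16,   8,   0]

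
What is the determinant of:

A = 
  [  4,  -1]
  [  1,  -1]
-3

For a 2×2 matrix, det = ad - bc = (4)(-1) - (-1)(1) = -3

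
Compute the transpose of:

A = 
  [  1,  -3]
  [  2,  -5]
Aᵀ = 
  [  1,   2]
  [ -3,  -5]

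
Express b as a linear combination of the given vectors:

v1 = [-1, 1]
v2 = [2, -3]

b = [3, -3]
c1 = -3, c2 = 0

b = -3·v1 + 0·v2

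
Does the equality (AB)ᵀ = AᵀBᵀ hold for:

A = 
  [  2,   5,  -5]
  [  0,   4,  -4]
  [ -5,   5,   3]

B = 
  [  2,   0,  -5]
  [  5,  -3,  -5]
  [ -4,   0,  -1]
No

(AB)ᵀ = 
  [ 49,  36,   3]
  [-15, -12, -15]
  [-30, -16,  -3]

AᵀBᵀ = 
  [ 29,  35,  -3]
  [-15, -12, -25]
  [-25, -28,  17]

The two matrices differ, so (AB)ᵀ ≠ AᵀBᵀ in general. The correct identity is (AB)ᵀ = BᵀAᵀ.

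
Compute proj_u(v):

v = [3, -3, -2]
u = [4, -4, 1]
v·u = (3)(4) + (-3)(-4) + (-2)(1) = 22
u·u = (4)² + (-4)² + (1)² = 33
proj_u(v) = (v·u / u·u) × u = (22/33) × u = (2/3) × u

proj_u(v) = [8/3, -8/3, 2/3]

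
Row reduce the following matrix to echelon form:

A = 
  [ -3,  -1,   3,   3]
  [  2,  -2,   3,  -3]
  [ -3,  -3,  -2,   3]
Row operations:
R2 → R2 + (2/3)·R1
R3 → R3 - (1)·R1
R3 → R3 - (3/4)·R2

Resulting echelon form:
REF = 
  [   -3,    -1,     3,     3]
  [    0,  -8/3,     5,    -1]
  [    0,     0, -35/4,   3/4]

Rank = 3 (number of non-zero pivot rows).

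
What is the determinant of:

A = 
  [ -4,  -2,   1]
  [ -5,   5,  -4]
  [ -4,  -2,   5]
Cofactor expansion along row 1:
det(A) = (-4)·((5)(5) - (-4)(-2)) - (-2)·((-5)(5) - (-4)(-4)) + (1)·((-5)(-2) - (5)(-4))
  = (-4)(17) - (-2)(-41) + (1)(30)
  = -120

det(A) = -120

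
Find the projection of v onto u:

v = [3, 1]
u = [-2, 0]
v·u = (3)(-2) + (1)(0) = -6
u·u = (-2)² + (0)² = 4
proj_u(v) = (v·u / u·u) × u = (-6/4) × u = (-3/2) × u

proj_u(v) = [3, 0]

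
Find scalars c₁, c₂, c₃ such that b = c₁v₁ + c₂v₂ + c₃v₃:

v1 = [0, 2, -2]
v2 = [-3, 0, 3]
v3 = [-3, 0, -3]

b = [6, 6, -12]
c1 = 3, c2 = -2, c3 = 0

b = 3·v1 + -2·v2 + 0·v3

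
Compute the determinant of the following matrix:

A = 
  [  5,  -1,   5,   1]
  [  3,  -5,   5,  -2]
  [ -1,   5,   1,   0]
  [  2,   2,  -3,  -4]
762

Cofactor expansion along row 1: det(A) = a₁₁M₁₁ - a₁₂M₁₂ + a₁₃M₁₃ - a₁₄M₁₄

M₁₁ = det[[-5, 5, -2]; [5, 1, 0]; [2, -3, -4]]
  = (-5)·((1)(-4) - (0)(-3)) - (5)·((5)(-4) - (0)(2)) + (-2)·((5)(-3) - (1)(2))
  = (-5)(-4) - (5)(-20) + (-2)(-17)
  = 154
M₁₂ = det[[3, 5, -2]; [-1, 1, 0]; [2, -3, -4]]
  = (3)·((1)(-4) - (0)(-3)) - (5)·((-1)(-4) - (0)(2)) + (-2)·((-1)(-3) - (1)(2))
  = (3)(-4) - (5)(4) + (-2)(1)
  = -34
M₁₃ = det[[3, -5, -2]; [-1, 5, 0]; [2, 2, -4]]
  = (3)·((5)(-4) - (0)(2)) - (-5)·((-1)(-4) - (0)(2)) + (-2)·((-1)(2) - (5)(2))
  = (3)(-20) - (-5)(4) + (-2)(-12)
  = -16
M₁₄ = det[[3, -5, 5]; [-1, 5, 1]; [2, 2, -3]]
  = (3)·((5)(-3) - (1)(2)) - (-5)·((-1)(-3) - (1)(2)) + (5)·((-1)(2) - (5)(2))
  = (3)(-17) - (-5)(1) + (5)(-12)
  = -106

det(A) = (5)(154) - (-1)(-34) + (5)(-16) - (1)(-106) = 762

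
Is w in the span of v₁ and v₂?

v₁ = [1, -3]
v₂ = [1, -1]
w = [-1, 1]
Yes

Form the augmented matrix and row-reduce:
[v₁|v₂|w] = 
  [  1,   1,  -1]
  [ -3,  -1,   1]
R2 → R2 + (3)·R1
REF = 
  [  1,   1,  -1]
  [  0,   2,  -2]

No row of the form [0 0 | nonzero], so the system is consistent. Back-substitution gives c₁ = 0, c₂ = -1: w = (0)·v₁ + (-1)·v₂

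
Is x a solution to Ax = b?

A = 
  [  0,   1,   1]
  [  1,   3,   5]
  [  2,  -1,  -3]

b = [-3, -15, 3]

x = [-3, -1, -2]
No

Ax = [-3, -16, 1] ≠ b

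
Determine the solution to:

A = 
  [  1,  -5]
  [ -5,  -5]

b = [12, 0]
Row reduce the augmented matrix [A|b]:
R2 → R2 + (5)·R1
REF = 
  [  1,  -5,  12]
  [  0, -30,  60]

Back-substitution:
x₂ = 60 / (-30) = -2
x₁ = (12 - (-5)(-2)) / 1 = 2

x = [2, -2]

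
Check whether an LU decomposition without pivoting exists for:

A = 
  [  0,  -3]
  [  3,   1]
No.
A[1,1] = 0 but A[2,1] = 3 ≠ 0. Any LU with L unit lower triangular has (LU)[1,1] = U[1,1] and (LU)[2,1] = L[2,1]·U[1,1]; matching A forces U[1,1] = 0, which then forces (LU)[2,1] = 0 ≠ 3. A row swap (pivoting) is required.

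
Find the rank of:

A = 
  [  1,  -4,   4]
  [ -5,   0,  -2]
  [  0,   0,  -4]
Row reduce:
R2 → R2 + (5)·R1
REF = 
  [  1,  -4,   4]
  [  0, -20,  18]
  [  0,   0,  -4]
Pivot columns: 1, 2, 3 → 3 pivots.

rank(A) = 3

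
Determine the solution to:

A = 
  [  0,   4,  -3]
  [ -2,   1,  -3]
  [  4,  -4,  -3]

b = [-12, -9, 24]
Row reduce the augmented matrix [A|b]:
Swap R1 ↔ R2
R3 → R3 + (2)·R1
R3 → R3 + (1/2)·R2
REF = 
  [   -2,     1,    -3,    -9]
  [    0,     4,    -3,   -12]
  [    0,     0, -21/2,     0]

Back-substitution:
x₃ = 0 / (-21/2) = 0
x₂ = (-12 - (-3)(0)) / 4 = -3
x₁ = (-9 - (1)(-3) - (-3)(0)) / (-2) = 3

x = [3, -3, 0]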